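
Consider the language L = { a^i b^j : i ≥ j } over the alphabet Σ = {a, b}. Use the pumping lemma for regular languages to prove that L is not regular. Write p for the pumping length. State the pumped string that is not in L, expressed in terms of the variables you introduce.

Assume L is regular. Let p be the pumping length given by the pumping lemma.
Choose w = a^p b^p ∈ L, with |w| = 2p ≥ p.
Write w = xyz as guaranteed by the lemma, with |xy| ≤ p and |y| ≥ 1.
Because |xy| ≤ p and w begins with p copies of a, we have y = a^k with 1 ≤ k ≤ p.
Consider xy^0z = xz = a^{p-k} b^p. Since k ≥ 1, the a-count p-k is less than p, so i ≥ j fails; thus xz ∉ L.
This is a contradiction; hence L is not regular.

a^{p-k} b^p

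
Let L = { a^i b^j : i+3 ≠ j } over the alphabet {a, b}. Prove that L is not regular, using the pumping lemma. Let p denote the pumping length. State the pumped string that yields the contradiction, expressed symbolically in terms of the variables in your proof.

Assume L is regular; let p be its pumping constant.
Choose w = a^p b^{p+p!+3}. Since p ≠ (p+p!+3)-3 = p+p!, w ∈ L; and |w| ≥ p.
The pumping lemma gives a decomposition w = xyz where |xy| ≤ p and |y| ≥ 1.
The first p characters of w are a's, so xy (and hence y) consists only of a's. Write y = a^k, 1 ≤ k ≤ p.
Since 1 ≤ k ≤ p, k divides p!; set t = 1 + p!/k. Then xy^t z has p + (p!/k)·k = p + p! copies of a. Now the a-count is p+p! and (b-count)-3 = (p+p!+3)-3 = p+p!, so i+3 ≠ j fails. So xy^t z = a^{p+p!} b^{p+p!+3} ∉ L.
This contradicts the pumping lemma, so L is not regular.

a^{p+p!} b^{p+p!+3}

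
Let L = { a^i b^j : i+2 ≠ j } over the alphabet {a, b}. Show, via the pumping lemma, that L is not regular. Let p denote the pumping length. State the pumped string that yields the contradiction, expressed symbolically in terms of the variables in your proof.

a^{p+p!} b^{p+p!+2}

Suppose for contradiction that L is regular, and let p be the pumping length.
Choose w = a^p b^{p+p!+2}. Since p ≠ (p+p!+2)-2 = p+p!, w ∈ L; and |w| ≥ p.
Write w = xyz as guaranteed by the lemma, with |xy| ≤ p and y is nonempty.
The first p characters of w are a's, so xy (and hence y) consists only of a's. Write y = a^k, 1 ≤ k ≤ p.
Since 1 ≤ k ≤ p, k divides p!; set t = 1 + p!/k. Then xy^t z has p + (p!/k)·k = p + p! copies of a. Now the a-count is p+p! and (b-count)-2 = (p+p!+2)-2 = p+p!, so i+2 ≠ j fails. So xy^t z = a^{p+p!} b^{p+p!+2} ∉ L.
This contradicts the pumping lemma, so L is not regular.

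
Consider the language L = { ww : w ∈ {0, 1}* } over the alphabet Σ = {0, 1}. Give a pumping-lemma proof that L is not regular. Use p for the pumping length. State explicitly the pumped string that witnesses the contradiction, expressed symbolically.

Suppose for contradiction that L is regular, and let p be the pumping length.
Take w = 0^p 1^p 0^p 1^p = uu where u = 0^p1^p; then w ∈ L and |w| = 4p ≥ p.
Write w = xyz as guaranteed by the lemma, with |xy| ≤ p and |y| ≥ 1.
Because |xy| ≤ p and w begins with p copies of 0, we have y = 0^k with 1 ≤ k ≤ p.
Pump with i = 2: xy^2z = 0^{p+k} 1^p 0^p 1^p, of length 4p+k. Suppose this equals vv. The string starts with 0 and ends with 1, so v does too; thus the boundary between the two copies of v is a 1→0 transition. There is exactly one such transition, at position 2p+k, so |v| = 2p+k and |vv| = 4p+2k ≠ 4p+k since k ≥ 1. So xy^2z ∉ L.
This is a contradiction; hence L is not regular.

0^{p+k} 1^p 0^p 1^p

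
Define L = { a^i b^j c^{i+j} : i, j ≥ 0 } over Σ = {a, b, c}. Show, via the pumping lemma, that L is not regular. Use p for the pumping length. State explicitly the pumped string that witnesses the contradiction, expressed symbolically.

Assume L is regular. Let p be the pumping length given by the pumping lemma.
Take w = a^p b^p c^{2p} ∈ L (with i=j=p, i+j=2p), |w| = 4p ≥ p.
The pumping lemma gives a decomposition w = xyz where |xy| ≤ p and |y| > 0.
Because |xy| ≤ p and w begins with p copies of a, we have y = a^k with 1 ≤ k ≤ p.
Consider xy^2z = a^{p+k} b^p c^{2p}. Now the a- and b-counts sum to 2p+k, but the c-count is 2p ≠ 2p+k. So xy^2z ∉ L.
This is a contradiction; hence L is not regular.

a^{p+k} b^p c^{2p}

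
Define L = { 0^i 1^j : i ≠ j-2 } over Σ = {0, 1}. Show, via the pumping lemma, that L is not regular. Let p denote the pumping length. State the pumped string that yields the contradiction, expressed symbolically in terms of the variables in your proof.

Assume L is regular; let p be its pumping constant.
Choose w = 0^p 1^{p+p!+2}. Since p ≠ (p+p!+2)-2 = p+p!, w ∈ L; and |w| ≥ p.
The pumping lemma gives a decomposition w = xyz where |xy| ≤ p and y is nonempty.
Because |xy| ≤ p and w begins with p copies of 0, we have y = 0^k with 1 ≤ k ≤ p.
Since 1 ≤ k ≤ p, k divides p!; set t = 1 + p!/k. Then xy^t z has p + (p!/k)·k = p + p! copies of 0. Now the 0-count is p+p! and (1-count)-2 = (p+p!+2)-2 = p+p!, so i ≠ j-2 fails. So xy^t z = 0^{p+p!} 1^{p+p!+2} ∉ L.
This is a contradiction; hence L is not regular.

0^{p+p!} 1^{p+p!+2}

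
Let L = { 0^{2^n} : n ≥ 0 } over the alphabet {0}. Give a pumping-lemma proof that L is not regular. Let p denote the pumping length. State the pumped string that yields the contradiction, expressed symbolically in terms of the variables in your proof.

Suppose for contradiction that L is regular, and let p be the pumping length.
Take w = 0^{2^p} ∈ L with |w| = 2^p ≥ p.
Write w = xyz as guaranteed by the lemma, with |xy| ≤ p and y is nonempty.
Then y = 0^k for some k with 1 ≤ k ≤ p.
Pump with i = 2: xy^2z = 0^{2^p+k}. Since 1 ≤ k ≤ p < 2^p, we have 2^p < 2^p+k < 2^{p+1}, so 2^p+k is not a power of 2. So xy^2z ∉ L.
This contradicts the pumping lemma, so L is not regular.

0^{2^p+k}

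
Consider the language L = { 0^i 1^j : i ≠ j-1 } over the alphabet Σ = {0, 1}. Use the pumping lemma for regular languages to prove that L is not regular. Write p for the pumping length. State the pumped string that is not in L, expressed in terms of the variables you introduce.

0^{p+p!} 1^{p+p!+1}

Assume L is regular. Let p be the pumping length given by the pumping lemma.
Choose w = 0^p 1^{p+p!+1}. Since p ≠ (p+p!+1)-1 = p+p!, w ∈ L; and |w| ≥ p.
By the pumping lemma, w = xyz with |xy| ≤ p and |y| ≥ 1.
The first p characters of w are 0's, so xy (and hence y) consists only of 0's. Write y = 0^k, 1 ≤ k ≤ p.
Since 1 ≤ k ≤ p, k divides p!; set t = 1 + p!/k. Then xy^t z has p + (p!/k)·k = p + p! copies of 0. Now the 0-count is p+p! and (1-count)-1 = (p+p!+1)-1 = p+p!, so i ≠ j-1 fails. So xy^t z = 0^{p+p!} 1^{p+p!+1} ∉ L.
This is a contradiction; hence L is not regular.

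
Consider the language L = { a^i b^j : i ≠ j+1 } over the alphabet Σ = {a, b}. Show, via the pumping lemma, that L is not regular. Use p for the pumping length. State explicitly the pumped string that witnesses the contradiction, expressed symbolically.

a^{p+p!} b^{p+p!-1}

Suppose for contradiction that L is regular, and let p be the pumping length.
Choose w = a^p b^{p+p!-1}. Since p ≠ (p+p!-1)+1 = p+p!, w ∈ L; and |w| ≥ p.
The pumping lemma gives a decomposition w = xyz where |xy| ≤ p and |y| ≥ 1.
Since the first p symbols of w are all a's and |xy| ≤ p, y lies entirely in the leading a-block: y = a^k for some k with 1 ≤ k ≤ p.
Since 1 ≤ k ≤ p, k divides p!; set t = 1 + p!/k. Then xy^t z has p + (p!/k)·k = p + p! copies of a. Now the a-count is p+p! and (b-count)+1 = (p+p!-1)+1 = p+p!, so i ≠ j+1 fails. So xy^t z = a^{p+p!} b^{p+p!-1} ∉ L.
This contradicts the pumping lemma, so L is not regular.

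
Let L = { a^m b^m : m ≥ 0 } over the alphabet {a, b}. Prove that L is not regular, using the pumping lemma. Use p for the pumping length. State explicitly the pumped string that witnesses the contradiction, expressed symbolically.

Assume L is regular; let p be its pumping constant.
Take w = a^p b^p. Then w ∈ L and |w| = 2p ≥ p.
The pumping lemma gives a decomposition w = xyz where |xy| ≤ p and |y| > 0.
The first p characters of w are a's, so xy (and hence y) consists only of a's. Write y = a^k, 1 ≤ k ≤ p.
Pump with i = 2: xy^2z = a^{p+k} b^p. For this to lie in L we would need p = p+k, which forces k = 0. But k ≥ 1, so xy^2z ∉ L.
This contradicts the pumping lemma, so L is not regular.

a^{p+k} b^p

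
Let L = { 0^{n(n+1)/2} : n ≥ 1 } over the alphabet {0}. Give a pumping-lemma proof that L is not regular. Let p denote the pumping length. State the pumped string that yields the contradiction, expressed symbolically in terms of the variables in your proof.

Suppose for contradiction that L is regular, and let p be the pumping length.
Take w = 0^{p(p+1)/2} ∈ L with |w| = p(p+1)/2 ≥ p.
Write w = xyz as guaranteed by the lemma, with |xy| ≤ p and |y| > 0.
Then y = 0^k for some k with 1 ≤ k ≤ p.
Pump with i = 2: xy^2z = 0^{p(p+1)/2+k}. Since 1 ≤ k ≤ p, p(p+1)/2 < p(p+1)/2+k ≤ p(p+1)/2+p < (p+1)(p+2)/2, so p(p+1)/2+k is strictly between consecutive triangular numbers. So xy^2z ∉ L.
This contradicts the pumping lemma, so L is not regular.

0^{p(p+1)/2+k}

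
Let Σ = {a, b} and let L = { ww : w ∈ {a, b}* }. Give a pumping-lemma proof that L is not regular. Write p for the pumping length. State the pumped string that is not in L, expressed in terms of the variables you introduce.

a^{p+k} b^p a^p b^p

Assume L is regular; let p be its pumping constant.
Take w = a^p b^p a^p b^p = uu where u = a^pb^p; then w ∈ L and |w| = 4p ≥ p.
By the pumping lemma, w = xyz with |xy| ≤ p and |y| > 0.
The first p characters of w are a's, so xy (and hence y) consists only of a's. Write y = a^k, 1 ≤ k ≤ p.
Pump with i = 2: xy^2z = a^{p+k} b^p a^p b^p, of length 4p+k. Suppose this equals vv. The string starts with a and ends with b, so v does too; thus the boundary between the two copies of v is a b→a transition. There is exactly one such transition, at position 2p+k, so |v| = 2p+k and |vv| = 4p+2k ≠ 4p+k since k ≥ 1. So xy^2z ∉ L.
Contradiction. Therefore L is not regular.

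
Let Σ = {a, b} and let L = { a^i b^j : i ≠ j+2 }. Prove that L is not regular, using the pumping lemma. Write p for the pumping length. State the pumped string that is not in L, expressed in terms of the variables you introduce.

a^{p+p!} b^{p+p!-2}

Suppose for contradiction that L is regular, and let p be the pumping length.
Choose w = a^p b^{p+p!-2}. Since p ≠ (p+p!-2)+2 = p+p!, w ∈ L; and |w| ≥ p.
Write w = xyz as guaranteed by the lemma, with |xy| ≤ p and |y| ≥ 1.
Because |xy| ≤ p and w begins with p copies of a, we have y = a^k with 1 ≤ k ≤ p.
Since 1 ≤ k ≤ p, k divides p!; set t = 1 + p!/k. Then xy^t z has p + (p!/k)·k = p + p! copies of a. Now the a-count is p+p! and (b-count)+2 = (p+p!-2)+2 = p+p!, so i ≠ j+2 fails. So xy^t z = a^{p+p!} b^{p+p!-2} ∉ L.
This is a contradiction; hence L is not regular.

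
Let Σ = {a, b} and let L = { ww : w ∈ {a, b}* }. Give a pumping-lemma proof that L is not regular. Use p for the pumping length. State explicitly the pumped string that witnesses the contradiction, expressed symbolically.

Suppose for contradiction that L is regular, and let p be the pumping length.
Take w = a^p b^p a^p b^p = uu where u = a^pb^p; then w ∈ L and |w| = 4p ≥ p.
By the pumping lemma, w = xyz with |xy| ≤ p and |y| > 0.
Because |xy| ≤ p and w begins with p copies of a, we have y = a^k with 1 ≤ k ≤ p.
Pump with i = 2: xy^2z = a^{p+k} b^p a^p b^p, of length 4p+k. Suppose this equals vv. The string starts with a and ends with b, so v does too; thus the boundary between the two copies of v is a b→a transition. There is exactly one such transition, at position 2p+k, so |v| = 2p+k and |vv| = 4p+2k ≠ 4p+k since k ≥ 1. So xy^2z ∉ L.
This is a contradiction; hence L is not regular.

a^{p+k} b^p a^p b^p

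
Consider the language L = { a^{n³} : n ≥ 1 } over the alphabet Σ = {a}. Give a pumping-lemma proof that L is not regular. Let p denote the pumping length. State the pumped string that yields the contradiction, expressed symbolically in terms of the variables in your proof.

a^{p³+k}

Assume L is regular; let p be its pumping constant.
Take w = a^{p³} ∈ L with |w| = p³ ≥ p.
Write w = xyz as guaranteed by the lemma, with |xy| ≤ p and |y| ≥ 1.
Then y = a^k for some k with 1 ≤ k ≤ p.
Pump with i = 2: xy^2z = a^{p³+k}. Since 1 ≤ k ≤ p, p³ < p³+k ≤ p³+p < p³+3p²+3p+1 = (p+1)³, so p³+k is not a perfect cube. So xy^2z ∉ L.
This contradicts the pumping lemma, so L is not regular.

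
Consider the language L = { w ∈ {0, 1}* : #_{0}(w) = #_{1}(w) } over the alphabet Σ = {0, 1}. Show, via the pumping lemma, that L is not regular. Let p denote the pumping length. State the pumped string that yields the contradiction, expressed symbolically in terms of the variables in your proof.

Assume L is regular. Let p be the pumping length given by the pumping lemma.
Choose w = 0^p 1^p ∈ L with |w| = 2p ≥ p.
Write w = xyz as guaranteed by the lemma, with |xy| ≤ p and y is nonempty.
The first p characters of w are 0's, so xy (and hence y) consists only of 0's. Write y = 0^k, 1 ≤ k ≤ p.
Pump with i = 2: xy^2z = 0^{p+k} 1^p has p+k occurrences of 0 but only p of 1. Since k ≥ 1 the counts differ, so xy^2z ∉ L.
This is a contradiction; hence L is not regular.

0^{p+k} 1^p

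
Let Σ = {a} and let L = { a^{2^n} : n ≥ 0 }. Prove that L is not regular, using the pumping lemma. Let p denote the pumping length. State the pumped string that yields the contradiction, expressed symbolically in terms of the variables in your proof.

Suppose for contradiction that L is regular, and let p be the pumping length.
Take w = a^{2^p} ∈ L with |w| = 2^p ≥ p.
The pumping lemma gives a decomposition w = xyz where |xy| ≤ p and |y| > 0.
Then y = a^k for some k with 1 ≤ k ≤ p.
Pump with i = 2: xy^2z = a^{2^p+k}. Since 1 ≤ k ≤ p < 2^p, we have 2^p < 2^p+k < 2^{p+1}, so 2^p+k is not a power of 2. So xy^2z ∉ L.
This contradicts the pumping lemma, so L is not regular.

a^{2^p+k}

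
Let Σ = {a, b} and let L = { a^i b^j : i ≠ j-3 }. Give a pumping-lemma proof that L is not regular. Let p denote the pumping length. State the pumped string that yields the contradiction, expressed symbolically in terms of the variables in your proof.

Assume L is regular; let p be its pumping constant.
Choose w = a^p b^{p+p!+3}. Since p ≠ (p+p!+3)-3 = p+p!, w ∈ L; and |w| ≥ p.
The pumping lemma gives a decomposition w = xyz where |xy| ≤ p and y is nonempty.
Because |xy| ≤ p and w begins with p copies of a, we have y = a^k with 1 ≤ k ≤ p.
Since 1 ≤ k ≤ p, k divides p!; set t = 1 + p!/k. Then xy^t z has p + (p!/k)·k = p + p! copies of a. Now the a-count is p+p! and (b-count)-3 = (p+p!+3)-3 = p+p!, so i ≠ j-3 fails. So xy^t z = a^{p+p!} b^{p+p!+3} ∉ L.
This contradicts the pumping lemma, so L is not regular.

a^{p+p!} b^{p+p!+3}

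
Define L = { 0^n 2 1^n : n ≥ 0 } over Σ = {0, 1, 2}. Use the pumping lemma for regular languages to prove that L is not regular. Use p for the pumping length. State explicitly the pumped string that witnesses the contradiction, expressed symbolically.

Toward a contradiction, assume L is regular with pumping length p.
Take w = 0^p 2 1^p ∈ L with |w| = 2p+1 ≥ p.
By the pumping lemma, w = xyz with |xy| ≤ p and y is nonempty.
Since the first p symbols of w are all 0's and |xy| ≤ p, y lies entirely in the leading 0-block: y = 0^k for some k with 1 ≤ k ≤ p.
Pump with i = 2: xy^2z = 0^{p+k} 2 1^p, which would require p+k = p. But k ≥ 1, so xy^2z ∉ L.
This contradicts the pumping lemma, so L is not regular.

0^{p+k} 2 1^p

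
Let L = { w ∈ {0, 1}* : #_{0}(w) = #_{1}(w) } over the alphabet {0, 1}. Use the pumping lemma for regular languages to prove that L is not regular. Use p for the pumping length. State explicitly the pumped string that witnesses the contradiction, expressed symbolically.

0^{p+k} 1^p

Assume L is regular; let p be its pumping constant.
Choose w = 0^p 1^p ∈ L with |w| = 2p ≥ p.
Write w = xyz as guaranteed by the lemma, with |xy| ≤ p and y is nonempty.
Because |xy| ≤ p and w begins with p copies of 0, we have y = 0^k with 1 ≤ k ≤ p.
Pump with i = 2: xy^2z = 0^{p+k} 1^p has p+k occurrences of 0 but only p of 1. Since k ≥ 1 the counts differ, so xy^2z ∉ L.
This contradicts the pumping lemma, so L is not regular.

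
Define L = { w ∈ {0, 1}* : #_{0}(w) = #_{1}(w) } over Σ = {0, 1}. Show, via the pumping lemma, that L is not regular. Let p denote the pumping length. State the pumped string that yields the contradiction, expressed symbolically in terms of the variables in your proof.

0^{p+k} 1^p

Assume L is regular. Let p be the pumping length given by the pumping lemma.
Choose w = 0^p 1^p ∈ L with |w| = 2p ≥ p.
By the pumping lemma, w = xyz with |xy| ≤ p and |y| > 0.
Since the first p symbols of w are all 0's and |xy| ≤ p, y lies entirely in the leading 0-block: y = 0^k for some k with 1 ≤ k ≤ p.
Pump with i = 2: xy^2z = 0^{p+k} 1^p has p+k occurrences of 0 but only p of 1. Since k ≥ 1 the counts differ, so xy^2z ∉ L.
This is a contradiction; hence L is not regular.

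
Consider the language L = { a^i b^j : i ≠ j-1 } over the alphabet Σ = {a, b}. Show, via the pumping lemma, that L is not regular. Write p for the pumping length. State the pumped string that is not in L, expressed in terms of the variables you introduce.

a^{p+p!} b^{p+p!+1}

Assume L is regular. Let p be the pumping length given by the pumping lemma.
Choose w = a^p b^{p+p!+1}. Since p ≠ (p+p!+1)-1 = p+p!, w ∈ L; and |w| ≥ p.
The pumping lemma gives a decomposition w = xyz where |xy| ≤ p and |y| ≥ 1.
The first p characters of w are a's, so xy (and hence y) consists only of a's. Write y = a^k, 1 ≤ k ≤ p.
Since 1 ≤ k ≤ p, k divides p!; set t = 1 + p!/k. Then xy^t z has p + (p!/k)·k = p + p! copies of a. Now the a-count is p+p! and (b-count)-1 = (p+p!+1)-1 = p+p!, so i ≠ j-1 fails. So xy^t z = a^{p+p!} b^{p+p!+1} ∉ L.
This contradicts the pumping lemma, so L is not regular.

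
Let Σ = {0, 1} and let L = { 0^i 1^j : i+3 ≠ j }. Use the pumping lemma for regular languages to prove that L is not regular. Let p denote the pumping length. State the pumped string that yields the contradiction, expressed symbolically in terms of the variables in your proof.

0^{p+p!} 1^{p+p!+3}

Suppose for contradiction that L is regular, and let p be the pumping length.
Choose w = 0^p 1^{p+p!+3}. Since p ≠ (p+p!+3)-3 = p+p!, w ∈ L; and |w| ≥ p.
By the pumping lemma, w = xyz with |xy| ≤ p and y is nonempty.
The first p characters of w are 0's, so xy (and hence y) consists only of 0's. Write y = 0^k, 1 ≤ k ≤ p.
Since 1 ≤ k ≤ p, k divides p!; set t = 1 + p!/k. Then xy^t z has p + (p!/k)·k = p + p! copies of 0. Now the 0-count is p+p! and (1-count)-3 = (p+p!+3)-3 = p+p!, so i+3 ≠ j fails. So xy^t z = 0^{p+p!} 1^{p+p!+3} ∉ L.
This contradicts the pumping lemma, so L is not regular.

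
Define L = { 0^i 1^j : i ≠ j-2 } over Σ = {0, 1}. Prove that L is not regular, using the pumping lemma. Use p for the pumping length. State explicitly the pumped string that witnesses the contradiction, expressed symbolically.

Assume L is regular; let p be its pumping constant.
Choose w = 0^p 1^{p+p!+2}. Since p ≠ (p+p!+2)-2 = p+p!, w ∈ L; and |w| ≥ p.
By the pumping lemma, w = xyz with |xy| ≤ p and |y| > 0.
Since the first p symbols of w are all 0's and |xy| ≤ p, y lies entirely in the leading 0-block: y = 0^k for some k with 1 ≤ k ≤ p.
Since 1 ≤ k ≤ p, k divides p!; set t = 1 + p!/k. Then xy^t z has p + (p!/k)·k = p + p! copies of 0. Now the 0-count is p+p! and (1-count)-2 = (p+p!+2)-2 = p+p!, so i ≠ j-2 fails. So xy^t z = 0^{p+p!} 1^{p+p!+2} ∉ L.
Contradiction. Therefore L is not regular.

0^{p+p!} 1^{p+p!+2}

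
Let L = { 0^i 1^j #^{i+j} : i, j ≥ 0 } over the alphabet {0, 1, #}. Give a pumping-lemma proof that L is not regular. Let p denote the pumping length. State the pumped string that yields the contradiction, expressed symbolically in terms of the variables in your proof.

Suppose for contradiction that L is regular, and let p be the pumping length.
Take w = 0^p 1^p #^{2p} ∈ L (with i=j=p, i+j=2p), |w| = 4p ≥ p.
By the pumping lemma, w = xyz with |xy| ≤ p and y is nonempty.
Because |xy| ≤ p and w begins with p copies of 0, we have y = 0^k with 1 ≤ k ≤ p.
Consider xy^2z = 0^{p+k} 1^p #^{2p}. Now the 0- and 1-counts sum to 2p+k, but the #-count is 2p ≠ 2p+k. So xy^2z ∉ L.
This contradicts the pumping lemma, so L is not regular.

0^{p+k} 1^p #^{2p}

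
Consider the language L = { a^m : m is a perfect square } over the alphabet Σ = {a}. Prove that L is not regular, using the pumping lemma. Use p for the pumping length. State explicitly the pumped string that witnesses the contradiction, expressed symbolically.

Assume L is regular. Let p be the pumping length given by the pumping lemma.
Take w = a^{p²} ∈ L with |w| = p² ≥ p.
Write w = xyz as guaranteed by the lemma, with |xy| ≤ p and |y| > 0.
Then y = a^k for some k with 1 ≤ k ≤ p.
Pump with i = 2: xy^2z = a^{p²+k}. Since 1 ≤ k ≤ p, p² < p²+k ≤ p²+p < (p+1)², so p²+k lies strictly between consecutive squares and is not a perfect square. So xy^2z ∉ L.
This contradicts the pumping lemma, so L is not regular.

a^{p²+k}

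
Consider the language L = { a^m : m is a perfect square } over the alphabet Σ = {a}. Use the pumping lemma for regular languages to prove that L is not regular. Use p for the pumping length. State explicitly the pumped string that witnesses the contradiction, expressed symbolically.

a^{p²+k}

Assume L is regular. Let p be the pumping length given by the pumping lemma.
Take w = a^{p²} ∈ L with |w| = p² ≥ p.
Write w = xyz as guaranteed by the lemma, with |xy| ≤ p and y is nonempty.
Then y = a^k for some k with 1 ≤ k ≤ p.
Pump with i = 2: xy^2z = a^{p²+k}. Since 1 ≤ k ≤ p, p² < p²+k ≤ p²+p < (p+1)², so p²+k lies strictly between consecutive squares and is not a perfect square. So xy^2z ∉ L.
This contradicts the pumping lemma, so L is not regular.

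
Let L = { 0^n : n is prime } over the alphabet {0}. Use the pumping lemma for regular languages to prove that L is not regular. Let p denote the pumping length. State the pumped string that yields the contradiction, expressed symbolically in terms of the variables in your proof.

Suppose for contradiction that L is regular, and let p be the pumping length.
Let q be a prime with q ≥ p+2 (infinitely many primes exist), and take w = 0^q ∈ L with |w| = q ≥ p.
The pumping lemma gives a decomposition w = xyz where |xy| ≤ p and y is nonempty.
Then y = 0^k for some k with 1 ≤ k ≤ p.
Since 1 ≤ k ≤ p, |xz| = q-k. Pump with i = q+1: |xy^{q+1}z| = (q-k)+(q+1)k = q+qk = q(1+k), which is composite (both factors ≥ 2). So xy^{q+1}z = 0^{q(1+k)} ∉ L.
Contradiction. Therefore L is not regular.

0^{q(1+k)}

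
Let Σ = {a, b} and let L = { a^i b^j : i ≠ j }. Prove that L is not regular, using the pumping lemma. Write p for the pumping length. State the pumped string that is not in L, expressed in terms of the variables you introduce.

a^{p+p!} b^{p+p!}

Assume L is regular; let p be its pumping constant.
Choose w = a^p b^{p+p!}. Since p ≠ p+p!, w ∈ L; and |w| ≥ p.
Write w = xyz as guaranteed by the lemma, with |xy| ≤ p and |y| > 0.
Since the first p symbols of w are all a's and |xy| ≤ p, y lies entirely in the leading a-block: y = a^k for some k with 1 ≤ k ≤ p.
Since 1 ≤ k ≤ p, k divides p!; set t = 1 + p!/k. Then xy^t z has p + (p!/k)·k = p + p! copies of a. Now the a-count equals the b-count, so i ≠ j fails. So xy^t z = a^{p+p!} b^{p+p!} ∉ L.
This is a contradiction; hence L is not regular.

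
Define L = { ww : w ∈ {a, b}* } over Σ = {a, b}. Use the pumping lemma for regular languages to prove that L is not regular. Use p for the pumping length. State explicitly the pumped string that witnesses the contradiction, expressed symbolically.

Toward a contradiction, assume L is regular with pumping length p.
Take w = a^p b^p a^p b^p = uu where u = a^pb^p; then w ∈ L and |w| = 4p ≥ p.
The pumping lemma gives a decomposition w = xyz where |xy| ≤ p and |y| ≥ 1.
The first p characters of w are a's, so xy (and hence y) consists only of a's. Write y = a^k, 1 ≤ k ≤ p.
Pump with i = 2: xy^2z = a^{p+k} b^p a^p b^p, of length 4p+k. Suppose this equals vv. The string starts with a and ends with b, so v does too; thus the boundary between the two copies of v is a b→a transition. There is exactly one such transition, at position 2p+k, so |v| = 2p+k and |vv| = 4p+2k ≠ 4p+k since k ≥ 1. So xy^2z ∉ L.
This contradicts the pumping lemma, so L is not regular.

a^{p+k} b^p a^p b^p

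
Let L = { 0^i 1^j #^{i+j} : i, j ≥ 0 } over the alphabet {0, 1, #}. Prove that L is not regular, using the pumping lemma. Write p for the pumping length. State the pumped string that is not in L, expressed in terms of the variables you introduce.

Toward a contradiction, assume L is regular with pumping length p.
Take w = 0^p 1^p #^{2p} ∈ L (with i=j=p, i+j=2p), |w| = 4p ≥ p.
The pumping lemma gives a decomposition w = xyz where |xy| ≤ p and y is nonempty.
Since the first p symbols of w are all 0's and |xy| ≤ p, y lies entirely in the leading 0-block: y = 0^k for some k with 1 ≤ k ≤ p.
Consider xy^2z = 0^{p+k} 1^p #^{2p}. Now the 0- and 1-counts sum to 2p+k, but the #-count is 2p ≠ 2p+k. So xy^2z ∉ L.
This contradicts the pumping lemma, so L is not regular.

0^{p+k} 1^p #^{2p}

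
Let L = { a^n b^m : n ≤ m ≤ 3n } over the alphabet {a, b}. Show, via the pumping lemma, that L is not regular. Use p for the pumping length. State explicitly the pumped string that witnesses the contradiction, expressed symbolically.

Assume L is regular. Let p be the pumping length given by the pumping lemma.
Take w = a^p b^p ∈ L (since p ≤ p ≤ 3p), with |w| = 2p ≥ p.
Write w = xyz as guaranteed by the lemma, with |xy| ≤ p and |y| ≥ 1.
Because |xy| ≤ p and w begins with p copies of a, we have y = a^k with 1 ≤ k ≤ p.
Pump with i = 2: xy^2z = a^{p+k} b^p. Now n = p+k > p = m, so the condition n ≤ m fails. Thus xy^2z ∉ L.
This contradicts the pumping lemma, so L is not regular.

a^{p+k} b^p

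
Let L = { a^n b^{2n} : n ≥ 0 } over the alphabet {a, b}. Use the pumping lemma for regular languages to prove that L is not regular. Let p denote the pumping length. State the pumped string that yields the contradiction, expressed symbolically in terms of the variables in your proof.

Suppose for contradiction that L is regular, and let p be the pumping length.
Take w = a^p b^{2p}. Then w ∈ L and |w| = 3p ≥ p.
By the pumping lemma, w = xyz with |xy| ≤ p and y is nonempty.
Since the first p symbols of w are all a's and |xy| ≤ p, y lies entirely in the leading a-block: y = a^k for some k with 1 ≤ k ≤ p.
Pump with i = 2: xy^2z = a^{p+k} b^{2p}. For this to lie in L we would need 2p = 2(p+k), which forces k = 0. But k ≥ 1, so xy^2z ∉ L.
Contradiction. Therefore L is not regular.

a^{p+k} b^{2p}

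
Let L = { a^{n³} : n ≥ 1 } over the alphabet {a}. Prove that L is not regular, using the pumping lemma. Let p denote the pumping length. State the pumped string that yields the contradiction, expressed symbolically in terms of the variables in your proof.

a^{p³+k}

Assume L is regular; let p be its pumping constant.
Take w = a^{p³} ∈ L with |w| = p³ ≥ p.
The pumping lemma gives a decomposition w = xyz where |xy| ≤ p and |y| > 0.
Then y = a^k for some k with 1 ≤ k ≤ p.
Pump with i = 2: xy^2z = a^{p³+k}. Since 1 ≤ k ≤ p, p³ < p³+k ≤ p³+p < p³+3p²+3p+1 = (p+1)³, so p³+k is not a perfect cube. So xy^2z ∉ L.
Contradiction. Therefore L is not regular.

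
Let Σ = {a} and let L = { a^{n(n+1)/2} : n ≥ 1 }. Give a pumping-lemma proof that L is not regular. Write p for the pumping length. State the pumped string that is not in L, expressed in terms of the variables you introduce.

a^{p(p+1)/2+k}

Assume L is regular. Let p be the pumping length given by the pumping lemma.
Take w = a^{p(p+1)/2} ∈ L with |w| = p(p+1)/2 ≥ p.
By the pumping lemma, w = xyz with |xy| ≤ p and |y| ≥ 1.
Then y = a^k for some k with 1 ≤ k ≤ p.
Pump with i = 2: xy^2z = a^{p(p+1)/2+k}. Since 1 ≤ k ≤ p, p(p+1)/2 < p(p+1)/2+k ≤ p(p+1)/2+p < (p+1)(p+2)/2, so p(p+1)/2+k is strictly between consecutive triangular numbers. So xy^2z ∉ L.
This contradicts the pumping lemma, so L is not regular.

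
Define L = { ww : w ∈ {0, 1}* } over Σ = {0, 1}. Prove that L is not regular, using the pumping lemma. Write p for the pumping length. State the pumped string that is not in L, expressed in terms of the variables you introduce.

0^{p+k} 1^p 0^p 1^p

Assume L is regular. Let p be the pumping length given by the pumping lemma.
Take w = 0^p 1^p 0^p 1^p = uu where u = 0^p1^p; then w ∈ L and |w| = 4p ≥ p.
The pumping lemma gives a decomposition w = xyz where |xy| ≤ p and y is nonempty.
The first p characters of w are 0's, so xy (and hence y) consists only of 0's. Write y = 0^k, 1 ≤ k ≤ p.
Pump with i = 2: xy^2z = 0^{p+k} 1^p 0^p 1^p, of length 4p+k. Suppose this equals vv. The string starts with 0 and ends with 1, so v does too; thus the boundary between the two copies of v is a 1→0 transition. There is exactly one such transition, at position 2p+k, so |v| = 2p+k and |vv| = 4p+2k ≠ 4p+k since k ≥ 1. So xy^2z ∉ L.
This is a contradiction; hence L is not regular.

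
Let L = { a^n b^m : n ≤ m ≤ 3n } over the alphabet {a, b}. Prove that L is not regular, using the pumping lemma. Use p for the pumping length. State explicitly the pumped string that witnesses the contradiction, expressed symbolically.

a^{p+k} b^p

Suppose for contradiction that L is regular, and let p be the pumping length.
Take w = a^p b^p ∈ L (since p ≤ p ≤ 3p), with |w| = 2p ≥ p.
The pumping lemma gives a decomposition w = xyz where |xy| ≤ p and |y| ≥ 1.
Because |xy| ≤ p and w begins with p copies of a, we have y = a^k with 1 ≤ k ≤ p.
Pump with i = 2: xy^2z = a^{p+k} b^p. Now n = p+k > p = m, so the condition n ≤ m fails. Thus xy^2z ∉ L.
This contradicts the pumping lemma, so L is not regular.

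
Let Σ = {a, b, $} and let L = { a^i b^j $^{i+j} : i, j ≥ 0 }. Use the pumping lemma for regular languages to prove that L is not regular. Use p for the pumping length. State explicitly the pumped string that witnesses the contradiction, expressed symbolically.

Assume L is regular. Let p be the pumping length given by the pumping lemma.
Take w = a^p b^p $^{2p} ∈ L (with i=j=p, i+j=2p), |w| = 4p ≥ p.
Write w = xyz as guaranteed by the lemma, with |xy| ≤ p and |y| > 0.
Since the first p symbols of w are all a's and |xy| ≤ p, y lies entirely in the leading a-block: y = a^k for some k with 1 ≤ k ≤ p.
Consider xy^2z = a^{p+k} b^p $^{2p}. Now the a- and b-counts sum to 2p+k, but the $-count is 2p ≠ 2p+k. So xy^2z ∉ L.
This contradicts the pumping lemma, so L is not regular.

a^{p+k} b^p $^{2p}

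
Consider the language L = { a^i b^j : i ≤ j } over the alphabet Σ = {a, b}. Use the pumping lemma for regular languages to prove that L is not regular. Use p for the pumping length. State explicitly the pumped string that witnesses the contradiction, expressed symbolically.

Toward a contradiction, assume L is regular with pumping length p.
Choose w = a^p b^p ∈ L, with |w| = 2p ≥ p.
The pumping lemma gives a decomposition w = xyz where |xy| ≤ p and y is nonempty.
The first p characters of w are a's, so xy (and hence y) consists only of a's. Write y = a^k, 1 ≤ k ≤ p.
Consider xy^2z = a^{p+k} b^p. Since k ≥ 1, the a-count p+k exceeds the b-count p, so i ≤ j fails; thus xy^2z ∉ L.
This is a contradiction; hence L is not regular.

a^{p+k} b^p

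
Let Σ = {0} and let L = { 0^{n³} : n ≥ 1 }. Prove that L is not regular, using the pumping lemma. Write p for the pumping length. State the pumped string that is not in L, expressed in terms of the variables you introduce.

Assume L is regular. Let p be the pumping length given by the pumping lemma.
Take w = 0^{p³} ∈ L with |w| = p³ ≥ p.
Write w = xyz as guaranteed by the lemma, with |xy| ≤ p and |y| > 0.
Then y = 0^k for some k with 1 ≤ k ≤ p.
Pump with i = 2: xy^2z = 0^{p³+k}. Since 1 ≤ k ≤ p, p³ < p³+k ≤ p³+p < p³+3p²+3p+1 = (p+1)³, so p³+k is not a perfect cube. So xy^2z ∉ L.
This is a contradiction; hence L is not regular.

0^{p³+k}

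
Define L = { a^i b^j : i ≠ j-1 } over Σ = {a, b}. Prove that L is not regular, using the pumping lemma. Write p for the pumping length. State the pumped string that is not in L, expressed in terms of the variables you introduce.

a^{p+p!} b^{p+p!+1}

Suppose for contradiction that L is regular, and let p be the pumping length.
Choose w = a^p b^{p+p!+1}. Since p ≠ (p+p!+1)-1 = p+p!, w ∈ L; and |w| ≥ p.
The pumping lemma gives a decomposition w = xyz where |xy| ≤ p and y is nonempty.
The first p characters of w are a's, so xy (and hence y) consists only of a's. Write y = a^k, 1 ≤ k ≤ p.
Since 1 ≤ k ≤ p, k divides p!; set t = 1 + p!/k. Then xy^t z has p + (p!/k)·k = p + p! copies of a. Now the a-count is p+p! and (b-count)-1 = (p+p!+1)-1 = p+p!, so i ≠ j-1 fails. So xy^t z = a^{p+p!} b^{p+p!+1} ∉ L.
This contradicts the pumping lemma, so L is not regular.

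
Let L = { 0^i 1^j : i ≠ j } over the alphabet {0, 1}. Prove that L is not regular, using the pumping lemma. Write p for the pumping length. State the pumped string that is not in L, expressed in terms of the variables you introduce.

Suppose for contradiction that L is regular, and let p be the pumping length.
Choose w = 0^p 1^{p+p!}. Since p ≠ p+p!, w ∈ L; and |w| ≥ p.
Write w = xyz as guaranteed by the lemma, with |xy| ≤ p and y is nonempty.
Because |xy| ≤ p and w begins with p copies of 0, we have y = 0^k with 1 ≤ k ≤ p.
Since 1 ≤ k ≤ p, k divides p!; set t = 1 + p!/k. Then xy^t z has p + (p!/k)·k = p + p! copies of 0. Now the 0-count equals the 1-count, so i ≠ j fails. So xy^t z = 0^{p+p!} 1^{p+p!} ∉ L.
This is a contradiction; hence L is not regular.

0^{p+p!} 1^{p+p!}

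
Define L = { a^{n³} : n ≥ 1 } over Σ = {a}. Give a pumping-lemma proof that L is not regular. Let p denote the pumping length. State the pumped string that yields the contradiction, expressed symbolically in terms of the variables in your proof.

a^{p³+k}

Assume L is regular. Let p be the pumping length given by the pumping lemma.
Take w = a^{p³} ∈ L with |w| = p³ ≥ p.
The pumping lemma gives a decomposition w = xyz where |xy| ≤ p and y is nonempty.
Then y = a^k for some k with 1 ≤ k ≤ p.
Pump with i = 2: xy^2z = a^{p³+k}. Since 1 ≤ k ≤ p, p³ < p³+k ≤ p³+p < p³+3p²+3p+1 = (p+1)³, so p³+k is not a perfect cube. So xy^2z ∉ L.
Contradiction. Therefore L is not regular.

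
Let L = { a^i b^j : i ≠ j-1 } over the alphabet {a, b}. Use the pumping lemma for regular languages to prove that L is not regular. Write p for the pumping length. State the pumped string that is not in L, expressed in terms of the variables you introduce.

a^{p+p!} b^{p+p!+1}

Toward a contradiction, assume L is regular with pumping length p.
Choose w = a^p b^{p+p!+1}. Since p ≠ (p+p!+1)-1 = p+p!, w ∈ L; and |w| ≥ p.
The pumping lemma gives a decomposition w = xyz where |xy| ≤ p and |y| > 0.
The first p characters of w are a's, so xy (and hence y) consists only of a's. Write y = a^k, 1 ≤ k ≤ p.
Since 1 ≤ k ≤ p, k divides p!; set t = 1 + p!/k. Then xy^t z has p + (p!/k)·k = p + p! copies of a. Now the a-count is p+p! and (b-count)-1 = (p+p!+1)-1 = p+p!, so i ≠ j-1 fails. So xy^t z = a^{p+p!} b^{p+p!+1} ∉ L.
This contradicts the pumping lemma, so L is not regular.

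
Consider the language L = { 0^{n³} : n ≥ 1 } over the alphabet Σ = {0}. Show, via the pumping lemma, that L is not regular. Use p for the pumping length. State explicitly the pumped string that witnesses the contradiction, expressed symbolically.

Assume L is regular; let p be its pumping constant.
Take w = 0^{p³} ∈ L with |w| = p³ ≥ p.
The pumping lemma gives a decomposition w = xyz where |xy| ≤ p and |y| > 0.
Then y = 0^k for some k with 1 ≤ k ≤ p.
Pump with i = 2: xy^2z = 0^{p³+k}. Since 1 ≤ k ≤ p, p³ < p³+k ≤ p³+p < p³+3p²+3p+1 = (p+1)³, so p³+k is not a perfect cube. So xy^2z ∉ L.
Contradiction. Therefore L is not regular.

0^{p³+k}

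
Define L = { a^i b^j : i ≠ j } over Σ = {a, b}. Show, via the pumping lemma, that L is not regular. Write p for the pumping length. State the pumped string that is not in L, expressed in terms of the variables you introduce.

Toward a contradiction, assume L is regular with pumping length p.
Choose w = a^p b^{p+p!}. Since p ≠ p+p!, w ∈ L; and |w| ≥ p.
Write w = xyz as guaranteed by the lemma, with |xy| ≤ p and |y| ≥ 1.
The first p characters of w are a's, so xy (and hence y) consists only of a's. Write y = a^k, 1 ≤ k ≤ p.
Since 1 ≤ k ≤ p, k divides p!; set t = 1 + p!/k. Then xy^t z has p + (p!/k)·k = p + p! copies of a. Now the a-count equals the b-count, so i ≠ j fails. So xy^t z = a^{p+p!} b^{p+p!} ∉ L.
This contradicts the pumping lemma, so L is not regular.

a^{p+p!} b^{p+p!}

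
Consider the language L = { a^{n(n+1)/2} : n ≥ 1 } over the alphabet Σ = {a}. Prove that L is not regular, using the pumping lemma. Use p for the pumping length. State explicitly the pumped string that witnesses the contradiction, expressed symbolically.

a^{p(p+1)/2+k}

Suppose for contradiction that L is regular, and let p be the pumping length.
Take w = a^{p(p+1)/2} ∈ L with |w| = p(p+1)/2 ≥ p.
By the pumping lemma, w = xyz with |xy| ≤ p and |y| > 0.
Then y = a^k for some k with 1 ≤ k ≤ p.
Pump with i = 2: xy^2z = a^{p(p+1)/2+k}. Since 1 ≤ k ≤ p, p(p+1)/2 < p(p+1)/2+k ≤ p(p+1)/2+p < (p+1)(p+2)/2, so p(p+1)/2+k is strictly between consecutive triangular numbers. So xy^2z ∉ L.
This is a contradiction; hence L is not regular.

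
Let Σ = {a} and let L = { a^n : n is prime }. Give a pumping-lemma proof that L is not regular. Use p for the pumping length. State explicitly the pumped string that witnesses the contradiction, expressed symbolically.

a^{q(1+k)}

Toward a contradiction, assume L is regular with pumping length p.
Let q be a prime with q ≥ p+2 (infinitely many primes exist), and take w = a^q ∈ L with |w| = q ≥ p.
The pumping lemma gives a decomposition w = xyz where |xy| ≤ p and |y| ≥ 1.
Then y = a^k for some k with 1 ≤ k ≤ p.
Since 1 ≤ k ≤ p, |xz| = q-k. Pump with i = q+1: |xy^{q+1}z| = (q-k)+(q+1)k = q+qk = q(1+k), which is composite (both factors ≥ 2). So xy^{q+1}z = a^{q(1+k)} ∉ L.
This is a contradiction; hence L is not regular.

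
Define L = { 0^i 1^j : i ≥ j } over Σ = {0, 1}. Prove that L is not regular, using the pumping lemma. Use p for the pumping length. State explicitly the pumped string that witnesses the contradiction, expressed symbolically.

Suppose for contradiction that L is regular, and let p be the pumping length.
Choose w = 0^p 1^p ∈ L, with |w| = 2p ≥ p.
Write w = xyz as guaranteed by the lemma, with |xy| ≤ p and y is nonempty.
The first p characters of w are 0's, so xy (and hence y) consists only of 0's. Write y = 0^k, 1 ≤ k ≤ p.
Consider xy^0z = xz = 0^{p-k} 1^p. Since k ≥ 1, the 0-count p-k is less than p, so i ≥ j fails; thus xz ∉ L.
Contradiction. Therefore L is not regular.

0^{p-k} 1^p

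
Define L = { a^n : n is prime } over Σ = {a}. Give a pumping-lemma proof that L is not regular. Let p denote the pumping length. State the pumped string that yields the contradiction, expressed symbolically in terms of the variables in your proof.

Suppose for contradiction that L is regular, and let p be the pumping length.
Let q be a prime with q ≥ p+2 (infinitely many primes exist), and take w = a^q ∈ L with |w| = q ≥ p.
By the pumping lemma, w = xyz with |xy| ≤ p and |y| ≥ 1.
Then y = a^k for some k with 1 ≤ k ≤ p.
Since 1 ≤ k ≤ p, |xz| = q-k. Pump with i = q+1: |xy^{q+1}z| = (q-k)+(q+1)k = q+qk = q(1+k), which is composite (both factors ≥ 2). So xy^{q+1}z = a^{q(1+k)} ∉ L.
Contradiction. Therefore L is not regular.

a^{q(1+k)}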